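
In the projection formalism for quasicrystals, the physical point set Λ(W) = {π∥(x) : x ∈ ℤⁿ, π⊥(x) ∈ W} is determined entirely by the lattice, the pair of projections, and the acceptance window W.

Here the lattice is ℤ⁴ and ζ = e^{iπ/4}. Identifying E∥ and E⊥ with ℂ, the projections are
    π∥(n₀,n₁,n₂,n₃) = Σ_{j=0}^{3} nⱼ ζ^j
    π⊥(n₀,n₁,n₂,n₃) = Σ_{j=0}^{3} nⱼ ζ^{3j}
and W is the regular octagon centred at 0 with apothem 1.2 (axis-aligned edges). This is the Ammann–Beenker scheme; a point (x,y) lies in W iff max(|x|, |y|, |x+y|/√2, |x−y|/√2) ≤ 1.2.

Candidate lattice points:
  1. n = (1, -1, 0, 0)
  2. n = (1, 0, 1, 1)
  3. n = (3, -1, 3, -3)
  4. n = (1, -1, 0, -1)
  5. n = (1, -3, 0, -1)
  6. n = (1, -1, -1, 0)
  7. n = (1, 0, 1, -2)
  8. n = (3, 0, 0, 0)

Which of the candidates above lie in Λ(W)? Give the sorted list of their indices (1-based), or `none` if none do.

none

With ζ = e^{iπ/4} the internal vectors are ζ^0,ζ^3,ζ^6,ζ^9.
candidate 1: n = (1, -1, 0, 0) → π⊥ ≈ (+1.707107, -0.707107); max(|x|,|y|,|x±y|/√2) = 1.707107 > 1.2 ⇒ ∉ W
candidate 2: n = (1, 0, 1, 1) → π⊥ ≈ (+1.707107, -0.292893); max(|x|,|y|,|x±y|/√2) = 1.707107 > 1.2 ⇒ ∉ W
candidate 3: n = (3, -1, 3, -3) → π⊥ ≈ (+1.585786, -5.828427); max(|x|,|y|,|x±y|/√2) = 5.828427 > 1.2 ⇒ ∉ W
candidate 4: n = (1, -1, 0, -1) → π⊥ ≈ (+1.000000, -1.414214); max(|x|,|y|,|x±y|/√2) = 1.707107 > 1.2 ⇒ ∉ W
candidate 5: n = (1, -3, 0, -1) → π⊥ ≈ (+2.414214, -2.828427); max(|x|,|y|,|x±y|/√2) = 3.707107 > 1.2 ⇒ ∉ W
candidate 6: n = (1, -1, -1, 0) → π⊥ ≈ (+1.707107, +0.292893); max(|x|,|y|,|x±y|/√2) = 1.707107 > 1.2 ⇒ ∉ W
candidate 7: n = (1, 0, 1, -2) → π⊥ ≈ (-0.414214, -2.414214); max(|x|,|y|,|x±y|/√2) = 2.414214 > 1.2 ⇒ ∉ W
candidate 8: n = (3, 0, 0, 0) → π⊥ ≈ (+3.000000, +0.000000); max(|x|,|y|,|x±y|/√2) = 3.000000 > 1.2 ⇒ ∉ W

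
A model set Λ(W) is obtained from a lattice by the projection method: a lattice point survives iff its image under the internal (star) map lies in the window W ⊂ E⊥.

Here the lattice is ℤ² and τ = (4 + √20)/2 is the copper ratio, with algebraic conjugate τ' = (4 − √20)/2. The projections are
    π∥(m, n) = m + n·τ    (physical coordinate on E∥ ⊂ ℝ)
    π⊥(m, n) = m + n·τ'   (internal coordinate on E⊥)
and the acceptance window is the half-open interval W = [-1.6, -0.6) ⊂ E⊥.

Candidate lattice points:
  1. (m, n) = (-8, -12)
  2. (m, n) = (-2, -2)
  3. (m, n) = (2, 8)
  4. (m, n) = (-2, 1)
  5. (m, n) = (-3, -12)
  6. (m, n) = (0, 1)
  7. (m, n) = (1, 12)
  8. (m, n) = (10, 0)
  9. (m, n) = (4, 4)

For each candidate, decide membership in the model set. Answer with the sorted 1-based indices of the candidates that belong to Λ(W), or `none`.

Numerically τ ≈ 4.236068 and τ' = −1/τ ≈ -0.236068.
candidate 1: (m,n)=(-8,-12) → π∥ = -8-12·τ ≈ -58.832816, π⊥ = -8-12·τ' ≈ -5.167184 ∉ [-1.6, -0.6) ⇒ out
candidate 2: (m,n)=(-2,-2) → π∥ = -2-2·τ ≈ -10.472136, π⊥ = -2-2·τ' ≈ -1.527864 ∈ [-1.6, -0.6) ⇒ IN Λ
candidate 3: (m,n)=(2,8) → π∥ = 2+8·τ ≈ 35.888544, π⊥ = 2+8·τ' ≈ 0.111456 ∉ [-1.6, -0.6) ⇒ out
candidate 4: (m,n)=(-2,1) → π∥ = -2+1·τ ≈ 2.236068, π⊥ = -2+1·τ' ≈ -2.236068 ∉ [-1.6, -0.6) ⇒ out
candidate 5: (m,n)=(-3,-12) → π∥ = -3-12·τ ≈ -53.832816, π⊥ = -3-12·τ' ≈ -0.167184 ∉ [-1.6, -0.6) ⇒ out
candidate 6: (m,n)=(0,1) → π∥ = 0+1·τ ≈ 4.236068, π⊥ = 0+1·τ' ≈ -0.236068 ∉ [-1.6, -0.6) ⇒ out
candidate 7: (m,n)=(1,12) → π∥ = 1+12·τ ≈ 51.832816, π⊥ = 1+12·τ' ≈ -1.832816 ∉ [-1.6, -0.6) ⇒ out
candidate 8: (m,n)=(10,0) → π∥ = 10+0·τ ≈ 10.000000, π⊥ = 10+0·τ' ≈ 10.000000 ∉ [-1.6, -0.6) ⇒ out
candidate 9: (m,n)=(4,4) → π∥ = 4+4·τ ≈ 20.944272, π⊥ = 4+4·τ' ≈ 3.055728 ∉ [-1.6, -0.6) ⇒ out

2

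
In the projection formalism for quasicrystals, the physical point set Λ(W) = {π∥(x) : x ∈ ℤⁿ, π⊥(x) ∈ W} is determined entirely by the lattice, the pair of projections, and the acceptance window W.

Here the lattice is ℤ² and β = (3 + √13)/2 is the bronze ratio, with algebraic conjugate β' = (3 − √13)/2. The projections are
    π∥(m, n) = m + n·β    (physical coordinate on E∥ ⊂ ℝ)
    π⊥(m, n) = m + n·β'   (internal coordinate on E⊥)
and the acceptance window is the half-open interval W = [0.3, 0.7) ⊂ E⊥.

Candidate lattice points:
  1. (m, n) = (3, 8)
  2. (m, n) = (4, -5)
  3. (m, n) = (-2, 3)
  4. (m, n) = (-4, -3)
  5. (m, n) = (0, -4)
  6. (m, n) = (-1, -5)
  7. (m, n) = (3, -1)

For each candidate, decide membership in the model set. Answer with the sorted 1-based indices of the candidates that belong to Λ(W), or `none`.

1, 6

Numerically β ≈ 3.30278 and β' = −1/β ≈ -0.30278.
#1 (3,8): internal coord 3 + (8)·β' = +0.57779; +0.57779 ∈ [0.3, 0.7) → IN Λ
#2 (4,-5): internal coord 4 + (-5)·β' = +5.51388; +5.51388 ∉ [0.3, 0.7) → out
#3 (-2,3): internal coord -2 + (3)·β' = -2.90833; -2.90833 ∉ [0.3, 0.7) → out
#4 (-4,-3): internal coord -4 + (-3)·β' = -3.09167; -3.09167 ∉ [0.3, 0.7) → out
#5 (0,-4): internal coord 0 + (-4)·β' = +1.21110; +1.21110 ∉ [0.3, 0.7) → out
#6 (-1,-5): internal coord -1 + (-5)·β' = +0.51388; +0.51388 ∈ [0.3, 0.7) → IN Λ
#7 (3,-1): internal coord 3 + (-1)·β' = +3.30278; +3.30278 ∉ [0.3, 0.7) → out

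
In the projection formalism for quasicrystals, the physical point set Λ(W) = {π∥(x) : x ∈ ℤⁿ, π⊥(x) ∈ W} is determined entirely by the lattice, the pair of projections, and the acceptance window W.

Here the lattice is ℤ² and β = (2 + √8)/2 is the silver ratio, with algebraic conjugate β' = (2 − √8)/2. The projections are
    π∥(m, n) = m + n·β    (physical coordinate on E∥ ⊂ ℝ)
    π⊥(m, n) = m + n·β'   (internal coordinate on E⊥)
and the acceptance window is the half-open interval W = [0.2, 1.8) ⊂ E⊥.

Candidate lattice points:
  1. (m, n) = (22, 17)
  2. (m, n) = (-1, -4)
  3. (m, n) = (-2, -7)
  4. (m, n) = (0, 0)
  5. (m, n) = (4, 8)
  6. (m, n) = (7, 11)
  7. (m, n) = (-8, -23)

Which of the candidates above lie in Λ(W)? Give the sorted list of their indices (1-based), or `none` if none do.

2, 3, 5, 7

β' = (2−√8)/2 ≈ -0.414214.
[1] lift (22,17): star map gives 14.958369; window check 0.2 ≤ 14.958369 < 1.8 is false → out
[2] lift (-1,-4): star map gives 0.656854; window check 0.2 ≤ 0.656854 < 1.8 is true → IN Λ
[3] lift (-2,-7): star map gives 0.899495; window check 0.2 ≤ 0.899495 < 1.8 is true → IN Λ
[4] lift (0,0): star map gives 0.000000; window check 0.2 ≤ 0.000000 < 1.8 is false → out
[5] lift (4,8): star map gives 0.686292; window check 0.2 ≤ 0.686292 < 1.8 is true → IN Λ
[6] lift (7,11): star map gives 2.443651; window check 0.2 ≤ 2.443651 < 1.8 is false → out
[7] lift (-8,-23): star map gives 1.526912; window check 0.2 ≤ 1.526912 < 1.8 is true → IN Λ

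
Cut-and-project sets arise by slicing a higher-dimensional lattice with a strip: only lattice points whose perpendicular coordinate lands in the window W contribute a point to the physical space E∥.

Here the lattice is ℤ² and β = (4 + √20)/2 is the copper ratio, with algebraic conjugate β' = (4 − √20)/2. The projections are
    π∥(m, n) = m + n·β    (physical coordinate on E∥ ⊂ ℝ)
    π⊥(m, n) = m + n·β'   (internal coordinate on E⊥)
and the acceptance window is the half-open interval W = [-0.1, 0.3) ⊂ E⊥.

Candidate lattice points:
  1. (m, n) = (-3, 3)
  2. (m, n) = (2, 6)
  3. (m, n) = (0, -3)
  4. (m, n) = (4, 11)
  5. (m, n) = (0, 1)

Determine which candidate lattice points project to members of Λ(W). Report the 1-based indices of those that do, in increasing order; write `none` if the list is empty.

Numerically β ≈ 4.236068 and β' = −1/β ≈ -0.236068.
candidate 1: (m,n)=(-3,3) → π∥ = -3+3·β ≈ 9.708204, π⊥ = -3+3·β' ≈ -3.708204 ∉ [-0.1, 0.3) ⇒ out
candidate 2: (m,n)=(2,6) → π∥ = 2+6·β ≈ 27.416408, π⊥ = 2+6·β' ≈ 0.583592 ∉ [-0.1, 0.3) ⇒ out
candidate 3: (m,n)=(0,-3) → π∥ = 0-3·β ≈ -12.708204, π⊥ = 0-3·β' ≈ 0.708204 ∉ [-0.1, 0.3) ⇒ out
candidate 4: (m,n)=(4,11) → π∥ = 4+11·β ≈ 50.596748, π⊥ = 4+11·β' ≈ 1.403252 ∉ [-0.1, 0.3) ⇒ out
candidate 5: (m,n)=(0,1) → π∥ = 0+1·β ≈ 4.236068, π⊥ = 0+1·β' ≈ -0.236068 ∉ [-0.1, 0.3) ⇒ out

none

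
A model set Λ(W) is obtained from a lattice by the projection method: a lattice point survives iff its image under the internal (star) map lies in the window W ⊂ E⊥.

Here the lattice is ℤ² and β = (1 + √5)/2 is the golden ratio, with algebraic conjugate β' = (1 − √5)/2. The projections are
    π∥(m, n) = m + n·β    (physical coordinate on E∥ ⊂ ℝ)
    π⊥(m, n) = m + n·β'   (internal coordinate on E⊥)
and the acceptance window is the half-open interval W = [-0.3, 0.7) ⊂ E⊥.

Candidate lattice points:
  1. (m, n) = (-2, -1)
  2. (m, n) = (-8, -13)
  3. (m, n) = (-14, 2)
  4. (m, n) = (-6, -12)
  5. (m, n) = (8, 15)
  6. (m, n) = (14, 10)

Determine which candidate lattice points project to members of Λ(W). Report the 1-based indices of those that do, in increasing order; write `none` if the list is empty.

2

Compute β' = (1−√5)/2 = -0.61803, so π⊥(m,n) = m -0.61803·n.
#1 (-2,-1): internal coord -2 + (-1)·β' = -1.38197; -1.38197 ∉ [-0.3, 0.7) → out
#2 (-8,-13): internal coord -8 + (-13)·β' = +0.03444; +0.03444 ∈ [-0.3, 0.7) → IN Λ
#3 (-14,2): internal coord -14 + (2)·β' = -15.23607; -15.23607 ∉ [-0.3, 0.7) → out
#4 (-6,-12): internal coord -6 + (-12)·β' = +1.41641; +1.41641 ∉ [-0.3, 0.7) → out
#5 (8,15): internal coord 8 + (15)·β' = -1.27051; -1.27051 ∉ [-0.3, 0.7) → out
#6 (14,10): internal coord 14 + (10)·β' = +7.81966; +7.81966 ∉ [-0.3, 0.7) → out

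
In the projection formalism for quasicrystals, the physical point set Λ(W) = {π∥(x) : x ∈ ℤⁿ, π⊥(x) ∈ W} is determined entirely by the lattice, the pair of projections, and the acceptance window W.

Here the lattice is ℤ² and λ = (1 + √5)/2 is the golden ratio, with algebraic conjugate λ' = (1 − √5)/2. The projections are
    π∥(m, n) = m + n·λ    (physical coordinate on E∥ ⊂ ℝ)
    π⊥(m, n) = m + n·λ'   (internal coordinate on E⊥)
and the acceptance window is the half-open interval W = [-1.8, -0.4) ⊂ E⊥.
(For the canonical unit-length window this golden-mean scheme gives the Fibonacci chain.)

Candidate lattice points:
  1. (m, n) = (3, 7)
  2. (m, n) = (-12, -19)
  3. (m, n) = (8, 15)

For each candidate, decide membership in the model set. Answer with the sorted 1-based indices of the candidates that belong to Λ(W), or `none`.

1, 3

λ' = (1−√5)/2 ≈ -0.618034.
#1 (3,7): internal coord 3 + (7)·λ' = -1.326238; -1.326238 ∈ [-1.8, -0.4) → IN Λ
#2 (-12,-19): internal coord -12 + (-19)·λ' = -0.257354; -0.257354 ∉ [-1.8, -0.4) → out
#3 (8,15): internal coord 8 + (15)·λ' = -1.270510; -1.270510 ∈ [-1.8, -0.4) → IN Λ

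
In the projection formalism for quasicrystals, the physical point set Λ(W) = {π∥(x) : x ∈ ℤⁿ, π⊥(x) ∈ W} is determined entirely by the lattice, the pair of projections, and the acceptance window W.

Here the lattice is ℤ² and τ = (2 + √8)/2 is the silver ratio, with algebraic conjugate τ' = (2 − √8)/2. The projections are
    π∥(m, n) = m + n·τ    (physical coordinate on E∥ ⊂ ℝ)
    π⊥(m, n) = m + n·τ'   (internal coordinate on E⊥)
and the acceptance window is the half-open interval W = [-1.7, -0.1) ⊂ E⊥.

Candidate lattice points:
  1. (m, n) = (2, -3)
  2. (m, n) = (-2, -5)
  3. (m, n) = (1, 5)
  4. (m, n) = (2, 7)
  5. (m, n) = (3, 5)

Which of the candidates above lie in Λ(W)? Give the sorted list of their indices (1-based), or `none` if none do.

Compute τ' = (2−√8)/2 = -0.414214, so π⊥(m,n) = m -0.414214·n.
candidate 1: (m,n)=(2,-3) → π∥ = 2-3·τ ≈ -5.242641, π⊥ = 2-3·τ' ≈ 3.242641 ∉ [-1.7, -0.1) ⇒ out
candidate 2: (m,n)=(-2,-5) → π∥ = -2-5·τ ≈ -14.071068, π⊥ = -2-5·τ' ≈ 0.071068 ∉ [-1.7, -0.1) ⇒ out
candidate 3: (m,n)=(1,5) → π∥ = 1+5·τ ≈ 13.071068, π⊥ = 1+5·τ' ≈ -1.071068 ∈ [-1.7, -0.1) ⇒ IN Λ
candidate 4: (m,n)=(2,7) → π∥ = 2+7·τ ≈ 18.899495, π⊥ = 2+7·τ' ≈ -0.899495 ∈ [-1.7, -0.1) ⇒ IN Λ
candidate 5: (m,n)=(3,5) → π∥ = 3+5·τ ≈ 15.071068, π⊥ = 3+5·τ' ≈ 0.928932 ∉ [-1.7, -0.1) ⇒ out

3, 4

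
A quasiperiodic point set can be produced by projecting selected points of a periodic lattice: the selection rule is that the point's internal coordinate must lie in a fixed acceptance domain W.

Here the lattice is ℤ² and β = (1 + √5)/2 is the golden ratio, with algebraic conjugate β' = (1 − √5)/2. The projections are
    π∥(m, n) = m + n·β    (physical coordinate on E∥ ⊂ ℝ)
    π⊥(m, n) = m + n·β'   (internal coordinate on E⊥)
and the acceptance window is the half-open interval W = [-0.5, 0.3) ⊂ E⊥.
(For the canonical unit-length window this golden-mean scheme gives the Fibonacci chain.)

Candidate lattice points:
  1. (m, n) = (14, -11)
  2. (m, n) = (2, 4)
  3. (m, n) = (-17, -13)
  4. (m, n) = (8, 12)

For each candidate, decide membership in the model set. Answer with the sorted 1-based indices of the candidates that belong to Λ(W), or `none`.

2

Numerically β ≈ 1.61803 and β' = −1/β ≈ -0.61803.
candidate 1: (m,n)=(14,-11) → π∥ = 14-11·β ≈ -3.79837, π⊥ = 14-11·β' ≈ 20.79837 ∉ [-0.5, 0.3) ⇒ out
candidate 2: (m,n)=(2,4) → π∥ = 2+4·β ≈ 8.47214, π⊥ = 2+4·β' ≈ -0.47214 ∈ [-0.5, 0.3) ⇒ IN Λ
candidate 3: (m,n)=(-17,-13) → π∥ = -17-13·β ≈ -38.03444, π⊥ = -17-13·β' ≈ -8.96556 ∉ [-0.5, 0.3) ⇒ out
candidate 4: (m,n)=(8,12) → π∥ = 8+12·β ≈ 27.41641, π⊥ = 8+12·β' ≈ 0.58359 ∉ [-0.5, 0.3) ⇒ out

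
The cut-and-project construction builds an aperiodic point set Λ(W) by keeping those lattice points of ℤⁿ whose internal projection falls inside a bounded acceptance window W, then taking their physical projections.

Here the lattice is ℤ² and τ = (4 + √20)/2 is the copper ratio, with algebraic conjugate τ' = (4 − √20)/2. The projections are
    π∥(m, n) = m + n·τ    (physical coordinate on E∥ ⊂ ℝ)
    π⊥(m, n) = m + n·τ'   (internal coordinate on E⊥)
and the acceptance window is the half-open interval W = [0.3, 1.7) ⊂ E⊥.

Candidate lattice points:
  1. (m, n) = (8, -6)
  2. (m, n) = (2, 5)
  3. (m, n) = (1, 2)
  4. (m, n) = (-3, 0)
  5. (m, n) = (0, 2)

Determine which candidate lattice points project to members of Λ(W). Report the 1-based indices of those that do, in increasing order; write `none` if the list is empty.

2, 3

Numerically τ ≈ 4.2361 and τ' = −1/τ ≈ -0.2361.
#1 (8,-6): internal coord 8 + (-6)·τ' = +9.4164; +9.4164 ∉ [0.3, 1.7) → out
#2 (2,5): internal coord 2 + (5)·τ' = +0.8197; +0.8197 ∈ [0.3, 1.7) → IN Λ
#3 (1,2): internal coord 1 + (2)·τ' = +0.5279; +0.5279 ∈ [0.3, 1.7) → IN Λ
#4 (-3,0): internal coord -3 + (0)·τ' = -3.0000; -3.0000 ∉ [0.3, 1.7) → out
#5 (0,2): internal coord 0 + (2)·τ' = -0.4721; -0.4721 ∉ [0.3, 1.7) → out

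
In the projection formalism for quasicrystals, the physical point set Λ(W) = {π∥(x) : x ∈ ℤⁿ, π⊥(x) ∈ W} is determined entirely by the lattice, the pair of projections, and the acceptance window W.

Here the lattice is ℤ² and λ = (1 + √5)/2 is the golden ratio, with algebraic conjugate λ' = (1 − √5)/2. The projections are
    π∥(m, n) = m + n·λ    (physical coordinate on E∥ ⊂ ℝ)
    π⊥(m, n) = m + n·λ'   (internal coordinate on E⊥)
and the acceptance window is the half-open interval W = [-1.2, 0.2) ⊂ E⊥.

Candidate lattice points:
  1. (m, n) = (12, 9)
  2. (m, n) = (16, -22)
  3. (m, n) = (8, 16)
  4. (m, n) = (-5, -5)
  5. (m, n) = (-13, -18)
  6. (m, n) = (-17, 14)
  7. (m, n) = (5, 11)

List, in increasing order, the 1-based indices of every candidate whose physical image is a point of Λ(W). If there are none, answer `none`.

none

Compute λ' = (1−√5)/2 = -0.6180, so π⊥(m,n) = m -0.6180·n.
candidate 1: (m,n)=(12,9) → π∥ = 12+9·λ ≈ 26.5623, π⊥ = 12+9·λ' ≈ 6.4377 ∉ [-1.2, 0.2) ⇒ out
candidate 2: (m,n)=(16,-22) → π∥ = 16-22·λ ≈ -19.5967, π⊥ = 16-22·λ' ≈ 29.5967 ∉ [-1.2, 0.2) ⇒ out
candidate 3: (m,n)=(8,16) → π∥ = 8+16·λ ≈ 33.8885, π⊥ = 8+16·λ' ≈ -1.8885 ∉ [-1.2, 0.2) ⇒ out
candidate 4: (m,n)=(-5,-5) → π∥ = -5-5·λ ≈ -13.0902, π⊥ = -5-5·λ' ≈ -1.9098 ∉ [-1.2, 0.2) ⇒ out
candidate 5: (m,n)=(-13,-18) → π∥ = -13-18·λ ≈ -42.1246, π⊥ = -13-18·λ' ≈ -1.8754 ∉ [-1.2, 0.2) ⇒ out
candidate 6: (m,n)=(-17,14) → π∥ = -17+14·λ ≈ 5.6525, π⊥ = -17+14·λ' ≈ -25.6525 ∉ [-1.2, 0.2) ⇒ out
candidate 7: (m,n)=(5,11) → π∥ = 5+11·λ ≈ 22.7984, π⊥ = 5+11·λ' ≈ -1.7984 ∉ [-1.2, 0.2) ⇒ out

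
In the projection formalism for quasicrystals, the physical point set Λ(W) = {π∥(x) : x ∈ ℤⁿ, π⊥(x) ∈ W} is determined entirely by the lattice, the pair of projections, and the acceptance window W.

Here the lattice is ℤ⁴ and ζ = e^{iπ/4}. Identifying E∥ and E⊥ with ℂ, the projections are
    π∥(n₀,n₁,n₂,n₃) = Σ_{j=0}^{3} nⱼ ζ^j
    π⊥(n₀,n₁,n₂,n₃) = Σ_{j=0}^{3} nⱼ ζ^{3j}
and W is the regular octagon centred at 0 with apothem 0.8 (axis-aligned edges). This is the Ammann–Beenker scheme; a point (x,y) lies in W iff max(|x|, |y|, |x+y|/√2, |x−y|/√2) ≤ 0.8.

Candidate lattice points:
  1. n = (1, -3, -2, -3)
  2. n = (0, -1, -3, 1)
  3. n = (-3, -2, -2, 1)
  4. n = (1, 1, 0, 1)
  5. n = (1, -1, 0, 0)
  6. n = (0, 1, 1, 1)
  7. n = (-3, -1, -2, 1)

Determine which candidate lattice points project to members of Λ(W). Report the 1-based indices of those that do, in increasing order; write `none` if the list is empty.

π⊥(n) = n₀ + n₁ζ³ + n₂ζ⁶ + n₃ζ⁹ where ζ = e^{iπ/4}.
candidate 1: n = (1, -3, -2, -3) → π⊥ ≈ (+1.00000, -2.24264); max(|x|,|y|,|x±y|/√2) = 2.29289 > 0.8 ⇒ ∉ W
candidate 2: n = (0, -1, -3, 1) → π⊥ ≈ (+1.41421, +3.00000); max(|x|,|y|,|x±y|/√2) = 3.12132 > 0.8 ⇒ ∉ W
candidate 3: n = (-3, -2, -2, 1) → π⊥ ≈ (-0.87868, +1.29289); max(|x|,|y|,|x±y|/√2) = 1.53553 > 0.8 ⇒ ∉ W
candidate 4: n = (1, 1, 0, 1) → π⊥ ≈ (+1.00000, +1.41421); max(|x|,|y|,|x±y|/√2) = 1.70711 > 0.8 ⇒ ∉ W
candidate 5: n = (1, -1, 0, 0) → π⊥ ≈ (+1.70711, -0.70711); max(|x|,|y|,|x±y|/√2) = 1.70711 > 0.8 ⇒ ∉ W
candidate 6: n = (0, 1, 1, 1) → π⊥ ≈ (+0.00000, +0.41421); max(|x|,|y|,|x±y|/√2) = 0.41421 ≤ 0.8 ⇒ ∈ W
candidate 7: n = (-3, -1, -2, 1) → π⊥ ≈ (-1.58579, +2.00000); max(|x|,|y|,|x±y|/√2) = 2.53553 > 0.8 ⇒ ∉ W

6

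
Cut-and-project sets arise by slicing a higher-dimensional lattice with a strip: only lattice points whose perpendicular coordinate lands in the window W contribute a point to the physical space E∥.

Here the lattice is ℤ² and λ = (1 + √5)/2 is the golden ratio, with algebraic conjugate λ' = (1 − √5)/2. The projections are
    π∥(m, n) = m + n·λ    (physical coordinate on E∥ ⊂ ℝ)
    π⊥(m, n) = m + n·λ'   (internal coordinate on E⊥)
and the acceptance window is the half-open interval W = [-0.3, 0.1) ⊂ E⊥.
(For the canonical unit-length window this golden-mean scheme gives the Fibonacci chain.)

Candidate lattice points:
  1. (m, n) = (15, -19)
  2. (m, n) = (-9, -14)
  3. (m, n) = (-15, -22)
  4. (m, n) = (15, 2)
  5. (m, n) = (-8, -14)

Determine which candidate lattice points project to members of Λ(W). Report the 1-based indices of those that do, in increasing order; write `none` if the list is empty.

none

Numerically λ ≈ 1.61803 and λ' = −1/λ ≈ -0.61803.
#1 (15,-19): internal coord 15 + (-19)·λ' = +26.74265; +26.74265 ∉ [-0.3, 0.1) → out
#2 (-9,-14): internal coord -9 + (-14)·λ' = -0.34752; -0.34752 ∉ [-0.3, 0.1) → out
#3 (-15,-22): internal coord -15 + (-22)·λ' = -1.40325; -1.40325 ∉ [-0.3, 0.1) → out
#4 (15,2): internal coord 15 + (2)·λ' = +13.76393; +13.76393 ∉ [-0.3, 0.1) → out
#5 (-8,-14): internal coord -8 + (-14)·λ' = +0.65248; +0.65248 ∉ [-0.3, 0.1) → out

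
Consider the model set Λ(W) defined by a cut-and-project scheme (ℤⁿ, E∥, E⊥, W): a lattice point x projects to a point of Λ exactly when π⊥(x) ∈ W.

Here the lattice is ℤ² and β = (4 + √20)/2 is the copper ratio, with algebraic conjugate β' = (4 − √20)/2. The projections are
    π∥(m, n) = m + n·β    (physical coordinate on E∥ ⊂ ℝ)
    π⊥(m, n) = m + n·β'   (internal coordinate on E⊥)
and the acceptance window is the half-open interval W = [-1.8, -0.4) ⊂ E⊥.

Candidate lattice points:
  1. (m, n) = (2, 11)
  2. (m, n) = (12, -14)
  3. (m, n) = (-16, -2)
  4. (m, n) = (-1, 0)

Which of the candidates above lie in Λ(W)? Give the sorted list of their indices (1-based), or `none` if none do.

1, 4

Compute β' = (4−√20)/2 = -0.23607, so π⊥(m,n) = m -0.23607·n.
#1 (2,11): internal coord 2 + (11)·β' = -0.59675; -0.59675 ∈ [-1.8, -0.4) → IN Λ
#2 (12,-14): internal coord 12 + (-14)·β' = +15.30495; +15.30495 ∉ [-1.8, -0.4) → out
#3 (-16,-2): internal coord -16 + (-2)·β' = -15.52786; -15.52786 ∉ [-1.8, -0.4) → out
#4 (-1,0): internal coord -1 + (0)·β' = -1.00000; -1.00000 ∈ [-1.8, -0.4) → IN Λ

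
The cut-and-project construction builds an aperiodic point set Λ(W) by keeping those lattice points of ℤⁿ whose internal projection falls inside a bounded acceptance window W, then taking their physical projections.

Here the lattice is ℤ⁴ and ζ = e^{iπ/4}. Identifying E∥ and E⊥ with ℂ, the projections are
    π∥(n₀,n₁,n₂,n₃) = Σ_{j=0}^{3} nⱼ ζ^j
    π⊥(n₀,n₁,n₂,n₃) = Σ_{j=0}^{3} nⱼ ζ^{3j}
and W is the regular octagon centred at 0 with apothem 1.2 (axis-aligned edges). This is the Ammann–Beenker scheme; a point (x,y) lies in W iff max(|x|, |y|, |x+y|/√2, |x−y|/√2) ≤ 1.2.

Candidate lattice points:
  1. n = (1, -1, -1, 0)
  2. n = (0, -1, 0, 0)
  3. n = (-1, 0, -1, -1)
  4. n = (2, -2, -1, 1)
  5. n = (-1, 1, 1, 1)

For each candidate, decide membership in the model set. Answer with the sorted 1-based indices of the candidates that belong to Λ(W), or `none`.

Internal map: ζ^{3j} for j=0..3 gives (1,0), (−√2/2,√2/2), (0,−1), (√2/2,√2/2).
#1 (1, -1, -1, 0): internal (1.70711, 0.29289); octagon support 1.70711 vs apothem 1.2 → ∉ W
#2 (0, -1, 0, 0): internal (0.70711, -0.70711); octagon support 1.00000 vs apothem 1.2 → ∈ W
#3 (-1, 0, -1, -1): internal (-1.70711, 0.29289); octagon support 1.70711 vs apothem 1.2 → ∉ W
#4 (2, -2, -1, 1): internal (4.12132, 0.29289); octagon support 4.12132 vs apothem 1.2 → ∉ W
#5 (-1, 1, 1, 1): internal (-1.00000, 0.41421); octagon support 1.00000 vs apothem 1.2 → ∈ W

2, 5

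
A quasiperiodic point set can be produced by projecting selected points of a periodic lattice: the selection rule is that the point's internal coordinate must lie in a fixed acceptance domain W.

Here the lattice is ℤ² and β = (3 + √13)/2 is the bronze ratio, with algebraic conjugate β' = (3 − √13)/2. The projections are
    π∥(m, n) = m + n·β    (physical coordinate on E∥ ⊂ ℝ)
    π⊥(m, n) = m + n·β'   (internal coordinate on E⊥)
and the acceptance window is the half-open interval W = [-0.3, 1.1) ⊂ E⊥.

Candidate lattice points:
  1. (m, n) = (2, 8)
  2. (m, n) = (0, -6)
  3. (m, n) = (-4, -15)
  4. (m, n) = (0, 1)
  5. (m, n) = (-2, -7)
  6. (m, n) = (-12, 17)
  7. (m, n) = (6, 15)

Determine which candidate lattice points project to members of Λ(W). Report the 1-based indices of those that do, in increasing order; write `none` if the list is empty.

3, 5

Numerically β ≈ 3.30278 and β' = −1/β ≈ -0.30278.
#1 (2,8): internal coord 2 + (8)·β' = -0.42221; -0.42221 ∉ [-0.3, 1.1) → out
#2 (0,-6): internal coord 0 + (-6)·β' = +1.81665; +1.81665 ∉ [-0.3, 1.1) → out
#3 (-4,-15): internal coord -4 + (-15)·β' = +0.54163; +0.54163 ∈ [-0.3, 1.1) → IN Λ
#4 (0,1): internal coord 0 + (1)·β' = -0.30278; -0.30278 ∉ [-0.3, 1.1) → out
#5 (-2,-7): internal coord -2 + (-7)·β' = +0.11943; +0.11943 ∈ [-0.3, 1.1) → IN Λ
#6 (-12,17): internal coord -12 + (17)·β' = -17.14719; -17.14719 ∉ [-0.3, 1.1) → out
#7 (6,15): internal coord 6 + (15)·β' = +1.45837; +1.45837 ∉ [-0.3, 1.1) → out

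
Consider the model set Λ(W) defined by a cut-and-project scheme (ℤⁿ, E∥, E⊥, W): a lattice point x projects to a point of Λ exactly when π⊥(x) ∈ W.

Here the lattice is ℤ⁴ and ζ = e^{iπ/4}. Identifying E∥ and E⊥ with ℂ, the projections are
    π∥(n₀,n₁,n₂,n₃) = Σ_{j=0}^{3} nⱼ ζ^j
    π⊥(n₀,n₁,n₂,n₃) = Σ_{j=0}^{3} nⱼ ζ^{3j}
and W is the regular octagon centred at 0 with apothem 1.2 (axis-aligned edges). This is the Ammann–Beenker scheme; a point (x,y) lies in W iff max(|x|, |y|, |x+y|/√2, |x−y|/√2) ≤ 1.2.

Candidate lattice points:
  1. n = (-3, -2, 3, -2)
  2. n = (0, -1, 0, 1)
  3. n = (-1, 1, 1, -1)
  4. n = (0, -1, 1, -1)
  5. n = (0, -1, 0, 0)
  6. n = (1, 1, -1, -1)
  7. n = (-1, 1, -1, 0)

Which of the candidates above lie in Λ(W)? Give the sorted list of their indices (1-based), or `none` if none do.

5, 6

With ζ = e^{iπ/4} the internal vectors are ζ^0,ζ^3,ζ^6,ζ^9.
candidate 1: n = (-3, -2, 3, -2) → π⊥ ≈ (-3.0000, -5.8284); max(|x|,|y|,|x±y|/√2) = 6.2426 > 1.2 ⇒ ∉ W
candidate 2: n = (0, -1, 0, 1) → π⊥ ≈ (+1.4142, +0.0000); max(|x|,|y|,|x±y|/√2) = 1.4142 > 1.2 ⇒ ∉ W
candidate 3: n = (-1, 1, 1, -1) → π⊥ ≈ (-2.4142, -1.0000); max(|x|,|y|,|x±y|/√2) = 2.4142 > 1.2 ⇒ ∉ W
candidate 4: n = (0, -1, 1, -1) → π⊥ ≈ (+0.0000, -2.4142); max(|x|,|y|,|x±y|/√2) = 2.4142 > 1.2 ⇒ ∉ W
candidate 5: n = (0, -1, 0, 0) → π⊥ ≈ (+0.7071, -0.7071); max(|x|,|y|,|x±y|/√2) = 1.0000 ≤ 1.2 ⇒ ∈ W
candidate 6: n = (1, 1, -1, -1) → π⊥ ≈ (-0.4142, +1.0000); max(|x|,|y|,|x±y|/√2) = 1.0000 ≤ 1.2 ⇒ ∈ W
candidate 7: n = (-1, 1, -1, 0) → π⊥ ≈ (-1.7071, +1.7071); max(|x|,|y|,|x±y|/√2) = 2.4142 > 1.2 ⇒ ∉ W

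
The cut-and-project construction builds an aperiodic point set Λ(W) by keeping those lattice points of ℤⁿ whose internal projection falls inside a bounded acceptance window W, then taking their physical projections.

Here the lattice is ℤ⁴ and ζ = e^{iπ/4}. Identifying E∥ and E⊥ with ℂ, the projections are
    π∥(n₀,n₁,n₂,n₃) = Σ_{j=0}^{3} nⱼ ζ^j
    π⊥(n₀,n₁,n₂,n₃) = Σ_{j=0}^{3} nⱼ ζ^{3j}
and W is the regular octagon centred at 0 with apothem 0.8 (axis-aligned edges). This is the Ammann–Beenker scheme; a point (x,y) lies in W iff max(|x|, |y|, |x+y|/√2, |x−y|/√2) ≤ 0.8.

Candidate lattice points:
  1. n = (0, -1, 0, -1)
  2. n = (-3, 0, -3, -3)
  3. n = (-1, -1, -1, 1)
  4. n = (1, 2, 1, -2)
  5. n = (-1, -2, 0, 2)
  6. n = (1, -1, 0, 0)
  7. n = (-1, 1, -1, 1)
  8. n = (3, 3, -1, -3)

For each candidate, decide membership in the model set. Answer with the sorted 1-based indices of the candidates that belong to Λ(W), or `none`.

none

With ζ = e^{iπ/4} the internal vectors are ζ^0,ζ^3,ζ^6,ζ^9.
#1 (0, -1, 0, -1): internal (0.00000, -1.41421); octagon support 1.41421 vs apothem 0.8 → ∉ W
#2 (-3, 0, -3, -3): internal (-5.12132, 0.87868); octagon support 5.12132 vs apothem 0.8 → ∉ W
#3 (-1, -1, -1, 1): internal (0.41421, 1.00000); octagon support 1.00000 vs apothem 0.8 → ∉ W
#4 (1, 2, 1, -2): internal (-1.82843, -1.00000); octagon support 2.00000 vs apothem 0.8 → ∉ W
#5 (-1, -2, 0, 2): internal (1.82843, 0.00000); octagon support 1.82843 vs apothem 0.8 → ∉ W
#6 (1, -1, 0, 0): internal (1.70711, -0.70711); octagon support 1.70711 vs apothem 0.8 → ∉ W
#7 (-1, 1, -1, 1): internal (-1.00000, 2.41421); octagon support 2.41421 vs apothem 0.8 → ∉ W
#8 (3, 3, -1, -3): internal (-1.24264, 1.00000); octagon support 1.58579 vs apothem 0.8 → ∉ W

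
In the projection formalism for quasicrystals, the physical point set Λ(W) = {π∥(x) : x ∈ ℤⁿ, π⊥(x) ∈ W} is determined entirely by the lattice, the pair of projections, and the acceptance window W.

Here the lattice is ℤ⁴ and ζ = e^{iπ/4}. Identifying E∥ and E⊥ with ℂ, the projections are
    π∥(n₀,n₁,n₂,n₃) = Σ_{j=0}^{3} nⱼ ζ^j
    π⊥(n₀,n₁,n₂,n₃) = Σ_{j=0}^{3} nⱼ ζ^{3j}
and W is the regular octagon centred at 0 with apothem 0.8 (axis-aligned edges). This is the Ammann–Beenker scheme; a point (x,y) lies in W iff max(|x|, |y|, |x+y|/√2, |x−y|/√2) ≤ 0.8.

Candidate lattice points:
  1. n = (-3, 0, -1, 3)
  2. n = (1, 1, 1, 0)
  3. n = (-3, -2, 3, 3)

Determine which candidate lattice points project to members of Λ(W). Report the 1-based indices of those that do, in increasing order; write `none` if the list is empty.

π⊥(n) = n₀ + n₁ζ³ + n₂ζ⁶ + n₃ζ⁹ where ζ = e^{iπ/4}.
candidate 1: n = (-3, 0, -1, 3) → π⊥ ≈ (-0.878680, +3.121320); max(|x|,|y|,|x±y|/√2) = 3.121320 > 0.8 ⇒ ∉ W
candidate 2: n = (1, 1, 1, 0) → π⊥ ≈ (+0.292893, -0.292893); max(|x|,|y|,|x±y|/√2) = 0.414214 ≤ 0.8 ⇒ ∈ W
candidate 3: n = (-3, -2, 3, 3) → π⊥ ≈ (+0.535534, -2.292893); max(|x|,|y|,|x±y|/√2) = 2.292893 > 0.8 ⇒ ∉ W

2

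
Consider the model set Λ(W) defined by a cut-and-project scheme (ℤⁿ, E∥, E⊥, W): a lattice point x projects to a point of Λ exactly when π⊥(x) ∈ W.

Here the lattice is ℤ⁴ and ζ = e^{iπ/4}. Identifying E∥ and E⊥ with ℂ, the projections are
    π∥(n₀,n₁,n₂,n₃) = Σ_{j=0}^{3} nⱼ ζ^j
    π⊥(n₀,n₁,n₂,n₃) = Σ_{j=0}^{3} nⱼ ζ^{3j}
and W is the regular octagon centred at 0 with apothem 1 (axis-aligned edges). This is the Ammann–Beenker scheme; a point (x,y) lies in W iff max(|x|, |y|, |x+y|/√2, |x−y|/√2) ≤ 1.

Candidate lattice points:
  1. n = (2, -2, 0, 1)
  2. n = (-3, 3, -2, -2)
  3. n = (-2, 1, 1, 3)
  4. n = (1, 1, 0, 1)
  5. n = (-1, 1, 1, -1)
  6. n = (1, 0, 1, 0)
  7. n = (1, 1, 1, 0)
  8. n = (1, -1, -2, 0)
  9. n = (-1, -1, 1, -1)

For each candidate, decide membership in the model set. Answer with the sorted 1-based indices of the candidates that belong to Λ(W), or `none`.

π⊥(n) = n₀ + n₁ζ³ + n₂ζ⁶ + n₃ζ⁹ where ζ = e^{iπ/4}.
candidate 1: n = (2, -2, 0, 1) → π⊥ ≈ (+4.1213, -0.7071); max(|x|,|y|,|x±y|/√2) = 4.1213 > 1 ⇒ ∉ W
candidate 2: n = (-3, 3, -2, -2) → π⊥ ≈ (-6.5355, +2.7071); max(|x|,|y|,|x±y|/√2) = 6.5355 > 1 ⇒ ∉ W
candidate 3: n = (-2, 1, 1, 3) → π⊥ ≈ (-0.5858, +1.8284); max(|x|,|y|,|x±y|/√2) = 1.8284 > 1 ⇒ ∉ W
candidate 4: n = (1, 1, 0, 1) → π⊥ ≈ (+1.0000, +1.4142); max(|x|,|y|,|x±y|/√2) = 1.7071 > 1 ⇒ ∉ W
candidate 5: n = (-1, 1, 1, -1) → π⊥ ≈ (-2.4142, -1.0000); max(|x|,|y|,|x±y|/√2) = 2.4142 > 1 ⇒ ∉ W
candidate 6: n = (1, 0, 1, 0) → π⊥ ≈ (+1.0000, -1.0000); max(|x|,|y|,|x±y|/√2) = 1.4142 > 1 ⇒ ∉ W
candidate 7: n = (1, 1, 1, 0) → π⊥ ≈ (+0.2929, -0.2929); max(|x|,|y|,|x±y|/√2) = 0.4142 ≤ 1 ⇒ ∈ W
candidate 8: n = (1, -1, -2, 0) → π⊥ ≈ (+1.7071, +1.2929); max(|x|,|y|,|x±y|/√2) = 2.1213 > 1 ⇒ ∉ W
candidate 9: n = (-1, -1, 1, -1) → π⊥ ≈ (-1.0000, -2.4142); max(|x|,|y|,|x±y|/√2) = 2.4142 > 1 ⇒ ∉ W

7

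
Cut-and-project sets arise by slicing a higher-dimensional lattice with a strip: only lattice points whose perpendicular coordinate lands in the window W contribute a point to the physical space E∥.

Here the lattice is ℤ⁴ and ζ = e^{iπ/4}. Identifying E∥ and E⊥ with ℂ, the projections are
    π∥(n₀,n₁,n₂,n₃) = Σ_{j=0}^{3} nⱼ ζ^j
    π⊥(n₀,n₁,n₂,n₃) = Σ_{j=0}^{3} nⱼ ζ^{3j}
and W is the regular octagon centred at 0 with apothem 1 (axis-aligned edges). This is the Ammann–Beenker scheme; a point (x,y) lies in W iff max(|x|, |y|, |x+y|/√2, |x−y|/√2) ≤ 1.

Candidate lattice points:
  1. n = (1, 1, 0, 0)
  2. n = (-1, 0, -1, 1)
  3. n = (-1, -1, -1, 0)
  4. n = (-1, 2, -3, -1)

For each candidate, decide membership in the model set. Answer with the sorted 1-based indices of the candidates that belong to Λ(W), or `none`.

With ζ = e^{iπ/4} the internal vectors are ζ^0,ζ^3,ζ^6,ζ^9.
candidate 1: n = (1, 1, 0, 0) → π⊥ ≈ (+0.292893, +0.707107); max(|x|,|y|,|x±y|/√2) = 0.707107 ≤ 1 ⇒ ∈ W
candidate 2: n = (-1, 0, -1, 1) → π⊥ ≈ (-0.292893, +1.707107); max(|x|,|y|,|x±y|/√2) = 1.707107 > 1 ⇒ ∉ W
candidate 3: n = (-1, -1, -1, 0) → π⊥ ≈ (-0.292893, +0.292893); max(|x|,|y|,|x±y|/√2) = 0.414214 ≤ 1 ⇒ ∈ W
candidate 4: n = (-1, 2, -3, -1) → π⊥ ≈ (-3.121320, +3.707107); max(|x|,|y|,|x±y|/√2) = 4.828427 > 1 ⇒ ∉ W

1, 3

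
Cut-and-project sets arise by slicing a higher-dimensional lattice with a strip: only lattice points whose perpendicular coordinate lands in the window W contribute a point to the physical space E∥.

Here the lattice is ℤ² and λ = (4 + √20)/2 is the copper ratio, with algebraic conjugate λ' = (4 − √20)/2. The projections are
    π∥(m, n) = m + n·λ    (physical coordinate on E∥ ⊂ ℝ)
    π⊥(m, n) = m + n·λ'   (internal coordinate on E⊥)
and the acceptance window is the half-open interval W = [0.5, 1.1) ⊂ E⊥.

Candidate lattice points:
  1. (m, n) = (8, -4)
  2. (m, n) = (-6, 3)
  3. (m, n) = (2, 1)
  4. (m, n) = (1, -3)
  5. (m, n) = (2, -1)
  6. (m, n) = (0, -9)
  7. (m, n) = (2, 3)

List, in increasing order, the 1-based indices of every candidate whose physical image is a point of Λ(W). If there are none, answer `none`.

none

λ' = (4−√20)/2 ≈ -0.2361.
candidate 1: (m,n)=(8,-4) → π∥ = 8-4·λ ≈ -8.9443, π⊥ = 8-4·λ' ≈ 8.9443 ∉ [0.5, 1.1) ⇒ out
candidate 2: (m,n)=(-6,3) → π∥ = -6+3·λ ≈ 6.7082, π⊥ = -6+3·λ' ≈ -6.7082 ∉ [0.5, 1.1) ⇒ out
candidate 3: (m,n)=(2,1) → π∥ = 2+1·λ ≈ 6.2361, π⊥ = 2+1·λ' ≈ 1.7639 ∉ [0.5, 1.1) ⇒ out
candidate 4: (m,n)=(1,-3) → π∥ = 1-3·λ ≈ -11.7082, π⊥ = 1-3·λ' ≈ 1.7082 ∉ [0.5, 1.1) ⇒ out
candidate 5: (m,n)=(2,-1) → π∥ = 2-1·λ ≈ -2.2361, π⊥ = 2-1·λ' ≈ 2.2361 ∉ [0.5, 1.1) ⇒ out
candidate 6: (m,n)=(0,-9) → π∥ = 0-9·λ ≈ -38.1246, π⊥ = 0-9·λ' ≈ 2.1246 ∉ [0.5, 1.1) ⇒ out
candidate 7: (m,n)=(2,3) → π∥ = 2+3·λ ≈ 14.7082, π⊥ = 2+3·λ' ≈ 1.2918 ∉ [0.5, 1.1) ⇒ out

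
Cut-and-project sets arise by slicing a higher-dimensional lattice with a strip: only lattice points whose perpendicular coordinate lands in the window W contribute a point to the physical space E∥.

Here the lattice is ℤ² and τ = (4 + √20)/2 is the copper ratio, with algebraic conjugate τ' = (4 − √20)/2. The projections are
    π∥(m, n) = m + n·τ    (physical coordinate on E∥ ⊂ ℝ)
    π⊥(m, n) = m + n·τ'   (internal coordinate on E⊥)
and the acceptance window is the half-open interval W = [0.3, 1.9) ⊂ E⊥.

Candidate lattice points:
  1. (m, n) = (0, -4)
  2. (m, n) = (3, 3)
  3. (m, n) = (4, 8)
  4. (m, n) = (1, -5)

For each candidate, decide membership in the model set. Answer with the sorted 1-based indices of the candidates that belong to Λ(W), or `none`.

1

Numerically τ ≈ 4.23607 and τ' = −1/τ ≈ -0.23607.
#1 (0,-4): internal coord 0 + (-4)·τ' = +0.94427; +0.94427 ∈ [0.3, 1.9) → IN Λ
#2 (3,3): internal coord 3 + (3)·τ' = +2.29180; +2.29180 ∉ [0.3, 1.9) → out
#3 (4,8): internal coord 4 + (8)·τ' = +2.11146; +2.11146 ∉ [0.3, 1.9) → out
#4 (1,-5): internal coord 1 + (-5)·τ' = +2.18034; +2.18034 ∉ [0.3, 1.9) → out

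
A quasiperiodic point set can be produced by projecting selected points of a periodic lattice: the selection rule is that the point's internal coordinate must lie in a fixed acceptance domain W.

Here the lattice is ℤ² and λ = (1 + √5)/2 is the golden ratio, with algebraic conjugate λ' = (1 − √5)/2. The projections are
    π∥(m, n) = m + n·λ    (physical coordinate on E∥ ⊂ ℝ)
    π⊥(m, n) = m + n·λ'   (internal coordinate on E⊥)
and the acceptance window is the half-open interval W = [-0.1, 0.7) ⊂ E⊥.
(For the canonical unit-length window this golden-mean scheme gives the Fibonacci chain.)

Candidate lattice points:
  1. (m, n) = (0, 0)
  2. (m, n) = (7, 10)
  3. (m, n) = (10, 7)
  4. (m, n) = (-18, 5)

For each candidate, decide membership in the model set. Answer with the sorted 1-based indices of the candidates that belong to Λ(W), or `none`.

Compute λ' = (1−√5)/2 = -0.618034, so π⊥(m,n) = m -0.618034·n.
[1] lift (0,0): star map gives 0.000000; window check -0.1 ≤ 0.000000 < 0.7 is true → IN Λ
[2] lift (7,10): star map gives 0.819660; window check -0.1 ≤ 0.819660 < 0.7 is false → out
[3] lift (10,7): star map gives 5.673762; window check -0.1 ≤ 5.673762 < 0.7 is false → out
[4] lift (-18,5): star map gives -21.090170; window check -0.1 ≤ -21.090170 < 0.7 is false → out

1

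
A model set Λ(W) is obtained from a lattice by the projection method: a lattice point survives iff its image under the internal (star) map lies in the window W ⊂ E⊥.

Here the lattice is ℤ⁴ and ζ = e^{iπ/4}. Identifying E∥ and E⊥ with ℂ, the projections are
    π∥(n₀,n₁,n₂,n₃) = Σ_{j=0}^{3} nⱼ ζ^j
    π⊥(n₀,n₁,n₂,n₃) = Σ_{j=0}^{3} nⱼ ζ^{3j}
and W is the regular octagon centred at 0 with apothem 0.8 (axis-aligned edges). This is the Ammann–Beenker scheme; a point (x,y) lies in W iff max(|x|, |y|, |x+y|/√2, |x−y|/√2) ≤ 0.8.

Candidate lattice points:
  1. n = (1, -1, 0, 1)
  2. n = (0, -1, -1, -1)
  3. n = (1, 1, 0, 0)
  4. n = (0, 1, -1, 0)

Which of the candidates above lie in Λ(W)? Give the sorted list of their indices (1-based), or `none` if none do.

2, 3

π⊥(n) = n₀ + n₁ζ³ + n₂ζ⁶ + n₃ζ⁹ where ζ = e^{iπ/4}.
#1 (1, -1, 0, 1): internal (2.4142, 0.0000); octagon support 2.4142 vs apothem 0.8 → ∉ W
#2 (0, -1, -1, -1): internal (0.0000, -0.4142); octagon support 0.4142 vs apothem 0.8 → ∈ W
#3 (1, 1, 0, 0): internal (0.2929, 0.7071); octagon support 0.7071 vs apothem 0.8 → ∈ W
#4 (0, 1, -1, 0): internal (-0.7071, 1.7071); octagon support 1.7071 vs apothem 0.8 → ∉ W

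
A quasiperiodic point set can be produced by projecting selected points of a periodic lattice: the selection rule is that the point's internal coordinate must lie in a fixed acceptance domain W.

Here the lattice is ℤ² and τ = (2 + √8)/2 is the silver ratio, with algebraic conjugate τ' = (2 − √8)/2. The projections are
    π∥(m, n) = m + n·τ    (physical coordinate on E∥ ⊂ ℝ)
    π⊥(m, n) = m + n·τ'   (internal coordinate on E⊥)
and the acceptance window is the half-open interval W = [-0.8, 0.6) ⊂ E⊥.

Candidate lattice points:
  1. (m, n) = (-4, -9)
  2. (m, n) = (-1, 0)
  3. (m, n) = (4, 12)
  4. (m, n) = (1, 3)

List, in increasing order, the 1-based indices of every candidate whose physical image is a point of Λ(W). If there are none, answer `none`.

Numerically τ ≈ 2.4142 and τ' = −1/τ ≈ -0.4142.
[1] lift (-4,-9): star map gives -0.2721; window check -0.8 ≤ -0.2721 < 0.6 is true → IN Λ
[2] lift (-1,0): star map gives -1.0000; window check -0.8 ≤ -1.0000 < 0.6 is false → out
[3] lift (4,12): star map gives -0.9706; window check -0.8 ≤ -0.9706 < 0.6 is false → out
[4] lift (1,3): star map gives -0.2426; window check -0.8 ≤ -0.2426 < 0.6 is true → IN Λ

1, 4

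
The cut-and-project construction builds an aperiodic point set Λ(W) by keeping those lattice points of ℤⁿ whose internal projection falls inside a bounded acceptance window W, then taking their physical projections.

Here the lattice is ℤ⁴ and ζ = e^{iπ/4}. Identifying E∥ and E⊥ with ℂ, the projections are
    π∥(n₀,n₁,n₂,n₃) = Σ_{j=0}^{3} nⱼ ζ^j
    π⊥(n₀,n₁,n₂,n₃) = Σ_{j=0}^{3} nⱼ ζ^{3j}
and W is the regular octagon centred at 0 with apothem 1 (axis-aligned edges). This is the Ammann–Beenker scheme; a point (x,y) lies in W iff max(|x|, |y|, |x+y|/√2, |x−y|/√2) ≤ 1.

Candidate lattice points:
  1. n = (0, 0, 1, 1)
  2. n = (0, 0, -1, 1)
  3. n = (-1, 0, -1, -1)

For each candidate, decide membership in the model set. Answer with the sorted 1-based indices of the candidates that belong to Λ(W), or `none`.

Internal map: ζ^{3j} for j=0..3 gives (1,0), (−√2/2,√2/2), (0,−1), (√2/2,√2/2).
candidate 1: n = (0, 0, 1, 1) → π⊥ ≈ (+0.70711, -0.29289); max(|x|,|y|,|x±y|/√2) = 0.70711 ≤ 1 ⇒ ∈ W
candidate 2: n = (0, 0, -1, 1) → π⊥ ≈ (+0.70711, +1.70711); max(|x|,|y|,|x±y|/√2) = 1.70711 > 1 ⇒ ∉ W
candidate 3: n = (-1, 0, -1, -1) → π⊥ ≈ (-1.70711, +0.29289); max(|x|,|y|,|x±y|/√2) = 1.70711 > 1 ⇒ ∉ W

1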